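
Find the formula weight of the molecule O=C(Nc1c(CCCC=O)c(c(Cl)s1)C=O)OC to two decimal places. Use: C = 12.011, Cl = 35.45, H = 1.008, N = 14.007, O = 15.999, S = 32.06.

289.73

Molecular formula: C11H12ClNO4S.
M = 11×12.011 + 1×35.45 + 12×1.008 + 1×14.007 + 4×15.999 + 1×32.06 = 289.73 g/mol.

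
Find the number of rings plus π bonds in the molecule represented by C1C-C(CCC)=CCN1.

Molecular formula from the SMILES: C8H15N.
DoU = (2C + 2 + N − H − X)/2 = (2·8 + 2 + 1 − 15 − 0)/2 = 4/2 = 2.
(Structurally: 1 ring(s) + 1 π bond(s) = 2.)

2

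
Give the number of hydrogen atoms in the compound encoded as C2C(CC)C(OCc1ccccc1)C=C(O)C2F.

19

Hydrogens are implicit in SMILES; fill each atom to its normal valence:
  5 × C (aromatic): 1 H each → 5
  4 × C: 1 H each → 4
  3 × C: 2 H each → 6
  1 × C: 3 H
  1 × C: no H
  1 × C (aromatic): no H
  1 × F: no H
  1 × O: 1 H
  1 × O: no H
  Total hydrogens = 19.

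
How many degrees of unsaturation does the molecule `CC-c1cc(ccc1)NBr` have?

Molecular formula from the SMILES: C8H10BrN.
DoU = (2C + 2 + N − H − X)/2 = (2·8 + 2 + 1 − 10 − 1)/2 = 8/2 = 4.
(Structurally: 1 ring(s) + 3 π bond(s) = 4.)

4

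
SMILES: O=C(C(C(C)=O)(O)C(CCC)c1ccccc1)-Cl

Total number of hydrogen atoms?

17

Hydrogens are implicit in SMILES; fill each atom to its normal valence:
  5 × C (aromatic): 1 H each → 5
  3 × C: no H
  2 × C: 3 H each → 6
  2 × C: 2 H each → 4
  2 × O: no H
  1 × C: 1 H
  1 × C (aromatic): no H
  1 × Cl: no H
  1 × O: 1 H
  Total hydrogens = 17.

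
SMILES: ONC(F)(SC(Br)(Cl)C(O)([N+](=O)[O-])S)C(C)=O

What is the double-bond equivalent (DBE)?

Molecular formula from the SMILES: C5H7BrClFN2O5S2.
DoU = (2C + 2 + N − H − X)/2 = (2·5 + 2 + 2 − 7 − 3)/2 = 4/2 = 2.
(Structurally: 0 ring(s) + 2 π bond(s) = 2.)

2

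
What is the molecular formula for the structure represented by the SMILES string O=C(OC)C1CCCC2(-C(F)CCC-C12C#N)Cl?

Heavy atoms from the SMILES: 13 C, 1 Cl, 1 F, 1 N, 2 O.
Implicit hydrogens by atom environment:
  6 × C: 2 H each → 12
  4 × C: no H
  2 × C: 1 H each → 2
  2 × O: no H
  1 × C: 3 H
  1 × Cl: no H
  1 × F: no H
  1 × N: no H
  Total hydrogens = 17.
Molecular formula: C13H17ClFNO2

C13H17ClFNO2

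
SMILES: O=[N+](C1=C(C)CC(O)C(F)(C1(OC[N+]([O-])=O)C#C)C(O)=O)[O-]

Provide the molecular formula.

C11H11FN2O8

Heavy atoms from the SMILES: 11 C, 1 F, 2 N, 8 O.
Implicit hydrogens by atom environment:
  6 × C: no H
  4 × O: no H
  2 × C: 2 H each → 4
  2 × C: 1 H each → 2
  2 × N (charge +1): no H
  2 × O: 1 H each → 2
  2 × O (charge -1): no H
  1 × C: 3 H
  1 × F: no H
  Total hydrogens = 11.
Molecular formula: C11H11FN2O8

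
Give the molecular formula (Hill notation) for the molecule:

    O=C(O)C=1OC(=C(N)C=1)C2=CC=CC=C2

Heavy atoms from the SMILES: 11 C, 1 N, 3 O.
Implicit hydrogens by atom environment:
  6 × C (aromatic): 1 H each → 6
  4 × C (aromatic): no H
  1 × C: no H
  1 × N: 2 H
  1 × O: 1 H
  1 × O (aromatic): no H
  1 × O: no H
  Total hydrogens = 9.
Molecular formula: C11H9NO3

C11H9NO3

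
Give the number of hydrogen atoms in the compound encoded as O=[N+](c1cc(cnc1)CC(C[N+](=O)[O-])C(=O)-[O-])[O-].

Hydrogens are implicit in SMILES; fill each atom to its normal valence:
  3 × C (aromatic): 1 H each → 3
  3 × O: no H
  3 × O (charge -1): no H
  2 × C: 2 H each → 4
  2 × C (aromatic): no H
  2 × N (charge +1): no H
  1 × C: 1 H
  1 × C: no H
  1 × N (aromatic): no H
  Total hydrogens = 8.

8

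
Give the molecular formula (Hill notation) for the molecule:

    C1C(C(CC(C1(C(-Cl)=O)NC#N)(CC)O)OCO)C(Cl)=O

C12H16Cl2N2O5

Heavy atoms from the SMILES: 12 C, 2 Cl, 2 N, 5 O.
Implicit hydrogens by atom environment:
  5 × C: no H
  4 × C: 2 H each → 8
  3 × O: no H
  2 × C: 1 H each → 2
  2 × Cl: no H
  2 × O: 1 H each → 2
  1 × C: 3 H
  1 × N: 1 H
  1 × N: no H
  Total hydrogens = 16.
Molecular formula: C12H16Cl2N2O5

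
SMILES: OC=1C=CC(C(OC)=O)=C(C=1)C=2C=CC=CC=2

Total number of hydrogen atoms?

Hydrogens are implicit in SMILES; fill each atom to its normal valence:
  8 × C (aromatic): 1 H each → 8
  4 × C (aromatic): no H
  2 × O: no H
  1 × C: 3 H
  1 × C: no H
  1 × O: 1 H
  Total hydrogens = 12.

12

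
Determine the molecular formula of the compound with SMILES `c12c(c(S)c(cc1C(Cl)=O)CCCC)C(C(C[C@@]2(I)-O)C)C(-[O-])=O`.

C17H19ClIO4S-

Heavy atoms from the SMILES: 17 C, 1 Cl, 1 I, 4 O, 1 S.
Implicit hydrogens by atom environment:
  5 × C (aromatic): no H
  4 × C: 2 H each → 8
  3 × C: no H
  2 × C: 3 H each → 6
  2 × C: 1 H each → 2
  2 × O: no H
  1 × C (aromatic): 1 H
  1 × Cl: no H
  1 × I: no H
  1 × O: 1 H
  1 × O (charge -1): no H
  1 × S: 1 H
  Total hydrogens = 19.
Net charge -1.
Molecular formula: C17H19ClIO4S-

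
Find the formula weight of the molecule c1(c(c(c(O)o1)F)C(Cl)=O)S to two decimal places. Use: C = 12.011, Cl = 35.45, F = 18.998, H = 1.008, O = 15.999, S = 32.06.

Molecular formula: C5H2ClFO3S.
M = 5×12.011 + 1×35.45 + 1×18.998 + 2×1.008 + 3×15.999 + 1×32.06 = 196.58 g/mol.

196.58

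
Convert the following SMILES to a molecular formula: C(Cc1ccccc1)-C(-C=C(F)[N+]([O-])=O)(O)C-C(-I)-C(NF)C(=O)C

Heavy atoms from the SMILES: 16 C, 2 F, 1 I, 2 N, 4 O.
Implicit hydrogens by atom environment:
  5 × C (aromatic): 1 H each → 5
  3 × C: 2 H each → 6
  3 × C: 1 H each → 3
  3 × C: no H
  2 × F: no H
  2 × O: no H
  1 × C: 3 H
  1 × C (aromatic): no H
  1 × I: no H
  1 × N: 1 H
  1 × N (charge +1): no H
  1 × O: 1 H
  1 × O (charge -1): no H
  Total hydrogens = 19.
Molecular formula: C16H19F2IN2O4

C16H19F2IN2O4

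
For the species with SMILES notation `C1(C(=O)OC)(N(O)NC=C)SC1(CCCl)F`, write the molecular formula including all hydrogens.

Heavy atoms from the SMILES: 8 C, 1 Cl, 1 F, 2 N, 3 O, 1 S.
Implicit hydrogens by atom environment:
  3 × C: 2 H each → 6
  3 × C: no H
  2 × O: no H
  1 × C: 3 H
  1 × C: 1 H
  1 × Cl: no H
  1 × F: no H
  1 × N: 1 H
  1 × N: no H
  1 × O: 1 H
  1 × S: no H
  Total hydrogens = 12.
Molecular formula: C8H12ClFN2O3S

C8H12ClFN2O3S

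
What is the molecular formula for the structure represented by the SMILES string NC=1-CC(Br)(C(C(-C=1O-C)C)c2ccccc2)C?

Heavy atoms from the SMILES: 1 Br, 15 C, 1 N, 1 O.
Implicit hydrogens by atom environment:
  5 × C (aromatic): 1 H each → 5
  3 × C: 3 H each → 9
  3 × C: no H
  2 × C: 1 H each → 2
  1 × Br: no H
  1 × C: 2 H
  1 × C (aromatic): no H
  1 × N: 2 H
  1 × O: no H
  Total hydrogens = 20.
Molecular formula: C15H20BrNO

C15H20BrNO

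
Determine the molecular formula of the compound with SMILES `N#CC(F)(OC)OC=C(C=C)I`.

C7H7FINO2

Heavy atoms from the SMILES: 7 C, 1 F, 1 I, 1 N, 2 O.
Implicit hydrogens by atom environment:
  3 × C: no H
  2 × C: 1 H each → 2
  2 × O: no H
  1 × C: 3 H
  1 × C: 2 H
  1 × F: no H
  1 × I: no H
  1 × N: no H
  Total hydrogens = 7.
Molecular formula: C7H7FINO2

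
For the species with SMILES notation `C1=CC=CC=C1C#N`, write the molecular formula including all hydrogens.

C7H5N

Heavy atoms from the SMILES: 7 C, 1 N.
Implicit hydrogens by atom environment:
  5 × C (aromatic): 1 H each → 5
  1 × C (aromatic): no H
  1 × C: no H
  1 × N: no H
  Total hydrogens = 5.
Molecular formula: C7H5N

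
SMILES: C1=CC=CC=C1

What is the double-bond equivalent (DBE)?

Molecular formula from the SMILES: C6H6.
DoU = (2C + 2 + N − H − X)/2 = (2·6 + 2 + 0 − 6 − 0)/2 = 8/2 = 4.
(Structurally: 1 ring(s) + 3 π bond(s) = 4.)

4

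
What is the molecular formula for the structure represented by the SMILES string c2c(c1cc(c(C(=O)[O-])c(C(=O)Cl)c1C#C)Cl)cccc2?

Heavy atoms from the SMILES: 16 C, 2 Cl, 3 O.
Implicit hydrogens by atom environment:
  6 × C (aromatic): 1 H each → 6
  6 × C (aromatic): no H
  3 × C: no H
  2 × Cl: no H
  2 × O: no H
  1 × C: 1 H
  1 × O (charge -1): no H
  Total hydrogens = 7.
Net charge -1.
Molecular formula: C16H7Cl2O3-

C16H7Cl2O3-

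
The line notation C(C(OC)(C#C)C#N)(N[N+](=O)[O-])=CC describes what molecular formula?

Heavy atoms from the SMILES: 8 C, 3 N, 3 O.
Implicit hydrogens by atom environment:
  4 × C: no H
  2 × C: 3 H each → 6
  2 × C: 1 H each → 2
  2 × O: no H
  1 × N: 1 H
  1 × N: no H
  1 × N (charge +1): no H
  1 × O (charge -1): no H
  Total hydrogens = 9.
Molecular formula: C8H9N3O3

C8H9N3O3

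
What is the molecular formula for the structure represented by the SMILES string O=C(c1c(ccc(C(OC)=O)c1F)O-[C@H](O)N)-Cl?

Heavy atoms from the SMILES: 10 C, 1 Cl, 1 F, 1 N, 5 O.
Implicit hydrogens by atom environment:
  4 × C (aromatic): no H
  4 × O: no H
  2 × C (aromatic): 1 H each → 2
  2 × C: no H
  1 × C: 3 H
  1 × C: 1 H
  1 × Cl: no H
  1 × F: no H
  1 × N: 2 H
  1 × O: 1 H
  Total hydrogens = 9.
Molecular formula: C10H9ClFNO5

C10H9ClFNO5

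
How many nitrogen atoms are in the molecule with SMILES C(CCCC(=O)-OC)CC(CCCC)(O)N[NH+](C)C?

2

The symbol for nitrogen appears 2 times in the SMILES.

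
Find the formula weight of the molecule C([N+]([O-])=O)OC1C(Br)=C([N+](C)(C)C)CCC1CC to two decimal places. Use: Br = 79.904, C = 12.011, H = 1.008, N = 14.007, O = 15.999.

322.22

Molecular formula: C12H22BrN2O3+.
M = 1×79.904 + 12×12.011 + 22×1.008 + 2×14.007 + 3×15.999 = 322.22 g/mol.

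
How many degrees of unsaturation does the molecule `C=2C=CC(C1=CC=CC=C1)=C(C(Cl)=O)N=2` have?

Molecular formula from the SMILES: C12H8ClNO.
DoU = (2C + 2 + N − H − X)/2 = (2·12 + 2 + 1 − 8 − 1)/2 = 18/2 = 9.
(Structurally: 2 ring(s) + 7 π bond(s) = 9.)

9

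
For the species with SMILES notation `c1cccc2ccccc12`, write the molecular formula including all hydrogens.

Heavy atoms from the SMILES: 10 C.
Implicit hydrogens by atom environment:
  8 × C (aromatic): 1 H each → 8
  2 × C (aromatic): no H
  Total hydrogens = 8.
Molecular formula: C10H8

C10H8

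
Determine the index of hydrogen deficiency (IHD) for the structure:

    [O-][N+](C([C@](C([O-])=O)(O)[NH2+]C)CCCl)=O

2

Molecular formula from the SMILES: C6H11ClN2O5.
DoU = (2C + 2 + N − H − X)/2 = (2·6 + 2 + 2 − 11 − 1)/2 = 4/2 = 2.
(Structurally: 0 ring(s) + 2 π bond(s) = 2.)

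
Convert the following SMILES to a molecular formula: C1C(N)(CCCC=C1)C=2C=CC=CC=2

Heavy atoms from the SMILES: 13 C, 1 N.
Implicit hydrogens by atom environment:
  5 × C (aromatic): 1 H each → 5
  4 × C: 2 H each → 8
  2 × C: 1 H each → 2
  1 × C: no H
  1 × C (aromatic): no H
  1 × N: 2 H
  Total hydrogens = 17.
Molecular formula: C13H17N

C13H17N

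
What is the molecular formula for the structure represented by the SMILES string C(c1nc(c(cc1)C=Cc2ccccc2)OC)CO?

C16H17NO2

Heavy atoms from the SMILES: 16 C, 1 N, 2 O.
Implicit hydrogens by atom environment:
  7 × C (aromatic): 1 H each → 7
  4 × C (aromatic): no H
  2 × C: 2 H each → 4
  2 × C: 1 H each → 2
  1 × C: 3 H
  1 × N (aromatic): no H
  1 × O: 1 H
  1 × O: no H
  Total hydrogens = 17.
Molecular formula: C16H17NO2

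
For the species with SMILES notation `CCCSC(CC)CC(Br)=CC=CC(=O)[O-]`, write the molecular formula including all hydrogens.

C12H18BrO2S-

Heavy atoms from the SMILES: 1 Br, 12 C, 2 O, 1 S.
Implicit hydrogens by atom environment:
  4 × C: 2 H each → 8
  4 × C: 1 H each → 4
  2 × C: 3 H each → 6
  2 × C: no H
  1 × Br: no H
  1 × O: no H
  1 × O (charge -1): no H
  1 × S: no H
  Total hydrogens = 18.
Net charge -1.
Molecular formula: C12H18BrO2S-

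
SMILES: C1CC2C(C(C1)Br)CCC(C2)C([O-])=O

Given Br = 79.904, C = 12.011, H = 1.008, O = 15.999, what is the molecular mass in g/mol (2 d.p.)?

Molecular formula: C11H16BrO2-.
M = 1×79.904 + 11×12.011 + 16×1.008 + 2×15.999 = 260.15 g/mol.

260.15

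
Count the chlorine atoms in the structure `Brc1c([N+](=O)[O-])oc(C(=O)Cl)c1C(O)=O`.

The symbol for chlorine appears 1 time in the SMILES.

1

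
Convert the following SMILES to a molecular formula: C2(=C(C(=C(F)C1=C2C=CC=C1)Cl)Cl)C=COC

Heavy atoms from the SMILES: 13 C, 2 Cl, 1 F, 1 O.
Implicit hydrogens by atom environment:
  6 × C (aromatic): no H
  4 × C (aromatic): 1 H each → 4
  2 × C: 1 H each → 2
  2 × Cl: no H
  1 × C: 3 H
  1 × F: no H
  1 × O: no H
  Total hydrogens = 9.
Molecular formula: C13H9Cl2FO

C13H9Cl2FO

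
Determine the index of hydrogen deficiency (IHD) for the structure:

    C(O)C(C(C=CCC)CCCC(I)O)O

1

Molecular formula from the SMILES: C11H21IO3.
DoU = (2C + 2 + N − H − X)/2 = (2·11 + 2 + 0 − 21 − 1)/2 = 2/2 = 1.
(Structurally: 0 ring(s) + 1 π bond(s) = 1.)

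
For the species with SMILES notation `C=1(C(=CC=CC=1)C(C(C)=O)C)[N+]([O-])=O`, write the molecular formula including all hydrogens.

C10H11NO3

Heavy atoms from the SMILES: 10 C, 1 N, 3 O.
Implicit hydrogens by atom environment:
  4 × C (aromatic): 1 H each → 4
  2 × C: 3 H each → 6
  2 × C (aromatic): no H
  2 × O: no H
  1 × C: 1 H
  1 × C: no H
  1 × N (charge +1): no H
  1 × O (charge -1): no H
  Total hydrogens = 11.
Molecular formula: C10H11NO3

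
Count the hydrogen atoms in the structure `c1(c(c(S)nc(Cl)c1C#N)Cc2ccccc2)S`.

9

Hydrogens are implicit in SMILES; fill each atom to its normal valence:
  6 × C (aromatic): no H
  5 × C (aromatic): 1 H each → 5
  2 × S: 1 H each → 2
  1 × C: 2 H
  1 × C: no H
  1 × Cl: no H
  1 × N (aromatic): no H
  1 × N: no H
  Total hydrogens = 9.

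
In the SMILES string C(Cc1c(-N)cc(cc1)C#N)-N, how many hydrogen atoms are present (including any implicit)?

11

Hydrogens are implicit in SMILES; fill each atom to its normal valence:
  3 × C (aromatic): 1 H each → 3
  3 × C (aromatic): no H
  2 × C: 2 H each → 4
  2 × N: 2 H each → 4
  1 × C: no H
  1 × N: no H
  Total hydrogens = 11.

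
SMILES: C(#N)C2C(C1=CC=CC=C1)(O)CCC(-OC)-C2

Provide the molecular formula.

Heavy atoms from the SMILES: 14 C, 1 N, 2 O.
Implicit hydrogens by atom environment:
  5 × C (aromatic): 1 H each → 5
  3 × C: 2 H each → 6
  2 × C: 1 H each → 2
  2 × C: no H
  1 × C: 3 H
  1 × C (aromatic): no H
  1 × N: no H
  1 × O: 1 H
  1 × O: no H
  Total hydrogens = 17.
Molecular formula: C14H17NO2

C14H17NO2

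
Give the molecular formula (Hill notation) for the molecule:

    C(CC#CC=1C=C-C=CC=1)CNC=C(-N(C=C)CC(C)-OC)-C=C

C21H28N2O

Heavy atoms from the SMILES: 21 C, 2 N, 1 O.
Implicit hydrogens by atom environment:
  6 × C: 2 H each → 12
  5 × C (aromatic): 1 H each → 5
  4 × C: 1 H each → 4
  3 × C: no H
  2 × C: 3 H each → 6
  1 × C (aromatic): no H
  1 × N: 1 H
  1 × N: no H
  1 × O: no H
  Total hydrogens = 28.
Molecular formula: C21H28N2O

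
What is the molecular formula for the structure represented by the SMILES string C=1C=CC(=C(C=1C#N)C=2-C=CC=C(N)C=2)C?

C14H12N2

Heavy atoms from the SMILES: 14 C, 2 N.
Implicit hydrogens by atom environment:
  7 × C (aromatic): 1 H each → 7
  5 × C (aromatic): no H
  1 × C: 3 H
  1 × C: no H
  1 × N: 2 H
  1 × N: no H
  Total hydrogens = 12.
Molecular formula: C14H12N2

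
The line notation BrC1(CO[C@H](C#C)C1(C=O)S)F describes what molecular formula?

C7H6BrFO2S

Heavy atoms from the SMILES: 1 Br, 7 C, 1 F, 2 O, 1 S.
Implicit hydrogens by atom environment:
  3 × C: 1 H each → 3
  3 × C: no H
  2 × O: no H
  1 × Br: no H
  1 × C: 2 H
  1 × F: no H
  1 × S: 1 H
  Total hydrogens = 6.
Molecular formula: C7H6BrFO2S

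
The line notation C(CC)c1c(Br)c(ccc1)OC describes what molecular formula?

C10H13BrO

Heavy atoms from the SMILES: 1 Br, 10 C, 1 O.
Implicit hydrogens by atom environment:
  3 × C (aromatic): 1 H each → 3
  3 × C (aromatic): no H
  2 × C: 3 H each → 6
  2 × C: 2 H each → 4
  1 × Br: no H
  1 × O: no H
  Total hydrogens = 13.
Molecular formula: C10H13BrO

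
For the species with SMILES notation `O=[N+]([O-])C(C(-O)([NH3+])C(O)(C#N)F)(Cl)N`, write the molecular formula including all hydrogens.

Heavy atoms from the SMILES: 4 C, 1 Cl, 1 F, 4 N, 4 O.
Implicit hydrogens by atom environment:
  4 × C: no H
  2 × O: 1 H each → 2
  1 × Cl: no H
  1 × F: no H
  1 × N (charge +1): 3 H
  1 × N: 2 H
  1 × N (charge +1): no H
  1 × N: no H
  1 × O: no H
  1 × O (charge -1): no H
  Total hydrogens = 7.
Net charge +1.
Molecular formula: C4H7ClFN4O4+

C4H7ClFN4O4+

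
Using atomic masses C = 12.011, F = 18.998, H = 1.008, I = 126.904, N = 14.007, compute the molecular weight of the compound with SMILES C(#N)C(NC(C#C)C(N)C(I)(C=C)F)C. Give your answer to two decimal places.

Molecular formula: C10H13FIN3.
M = 10×12.011 + 1×18.998 + 13×1.008 + 1×126.904 + 3×14.007 = 321.14 g/mol.

321.14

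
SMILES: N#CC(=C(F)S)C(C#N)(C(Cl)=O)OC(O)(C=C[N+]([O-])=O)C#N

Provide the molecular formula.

Heavy atoms from the SMILES: 10 C, 1 Cl, 1 F, 4 N, 5 O, 1 S.
Implicit hydrogens by atom environment:
  8 × C: no H
  3 × N: no H
  3 × O: no H
  2 × C: 1 H each → 2
  1 × Cl: no H
  1 × F: no H
  1 × N (charge +1): no H
  1 × O: 1 H
  1 × O (charge -1): no H
  1 × S: 1 H
  Total hydrogens = 4.
Molecular formula: C10H4ClFN4O5S

C10H4ClFN4O5S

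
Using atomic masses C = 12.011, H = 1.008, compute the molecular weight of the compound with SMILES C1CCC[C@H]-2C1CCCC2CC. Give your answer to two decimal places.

166.31

Molecular formula: C12H22.
M = 12×12.011 + 22×1.008 = 166.31 g/mol.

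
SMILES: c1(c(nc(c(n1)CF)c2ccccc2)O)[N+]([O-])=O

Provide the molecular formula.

Heavy atoms from the SMILES: 11 C, 1 F, 3 N, 3 O.
Implicit hydrogens by atom environment:
  5 × C (aromatic): 1 H each → 5
  5 × C (aromatic): no H
  2 × N (aromatic): no H
  1 × C: 2 H
  1 × F: no H
  1 × N (charge +1): no H
  1 × O: 1 H
  1 × O: no H
  1 × O (charge -1): no H
  Total hydrogens = 8.
Molecular formula: C11H8FN3O3

C11H8FN3O3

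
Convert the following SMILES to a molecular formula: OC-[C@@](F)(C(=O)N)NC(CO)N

C5H12FN3O3

Heavy atoms from the SMILES: 5 C, 1 F, 3 N, 3 O.
Implicit hydrogens by atom environment:
  2 × C: 2 H each → 4
  2 × C: no H
  2 × N: 2 H each → 4
  2 × O: 1 H each → 2
  1 × C: 1 H
  1 × F: no H
  1 × N: 1 H
  1 × O: no H
  Total hydrogens = 12.
Molecular formula: C5H12FN3O3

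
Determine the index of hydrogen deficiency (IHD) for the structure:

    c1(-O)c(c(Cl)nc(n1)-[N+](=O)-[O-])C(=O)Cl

Molecular formula from the SMILES: C5HCl2N3O4.
DoU = (2C + 2 + N − H − X)/2 = (2·5 + 2 + 3 − 1 − 2)/2 = 12/2 = 6.
(Structurally: 1 ring(s) + 5 π bond(s) = 6.)

6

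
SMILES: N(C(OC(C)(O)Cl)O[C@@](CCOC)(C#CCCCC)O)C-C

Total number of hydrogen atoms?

Hydrogens are implicit in SMILES; fill each atom to its normal valence:
  6 × C: 2 H each → 12
  4 × C: 3 H each → 12
  4 × C: no H
  3 × O: no H
  2 × O: 1 H each → 2
  1 × C: 1 H
  1 × Cl: no H
  1 × N: 1 H
  Total hydrogens = 28.

28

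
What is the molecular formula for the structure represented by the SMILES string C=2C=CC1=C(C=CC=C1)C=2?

Heavy atoms from the SMILES: 10 C.
Implicit hydrogens by atom environment:
  8 × C (aromatic): 1 H each → 8
  2 × C (aromatic): no H
  Total hydrogens = 8.
Molecular formula: C10H8

C10H8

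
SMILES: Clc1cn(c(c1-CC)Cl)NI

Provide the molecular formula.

Heavy atoms from the SMILES: 6 C, 2 Cl, 1 I, 2 N.
Implicit hydrogens by atom environment:
  3 × C (aromatic): no H
  2 × Cl: no H
  1 × C: 3 H
  1 × C: 2 H
  1 × C (aromatic): 1 H
  1 × I: no H
  1 × N: 1 H
  1 × N (aromatic): no H
  Total hydrogens = 7.
Molecular formula: C6H7Cl2IN2

C6H7Cl2IN2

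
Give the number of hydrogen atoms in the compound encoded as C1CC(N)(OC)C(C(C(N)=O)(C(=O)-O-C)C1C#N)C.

19

Hydrogens are implicit in SMILES; fill each atom to its normal valence:
  5 × C: no H
  4 × O: no H
  3 × C: 3 H each → 9
  2 × C: 2 H each → 4
  2 × C: 1 H each → 2
  2 × N: 2 H each → 4
  1 × N: no H
  Total hydrogens = 19.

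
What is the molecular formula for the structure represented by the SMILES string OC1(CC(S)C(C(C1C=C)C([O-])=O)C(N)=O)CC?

Heavy atoms from the SMILES: 12 C, 1 N, 4 O, 1 S.
Implicit hydrogens by atom environment:
  5 × C: 1 H each → 5
  3 × C: 2 H each → 6
  3 × C: no H
  2 × O: no H
  1 × C: 3 H
  1 × N: 2 H
  1 × O: 1 H
  1 × O (charge -1): no H
  1 × S: 1 H
  Total hydrogens = 18.
Net charge -1.
Molecular formula: C12H18NO4S-

C12H18NO4S-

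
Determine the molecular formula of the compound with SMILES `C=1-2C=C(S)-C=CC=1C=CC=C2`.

C10H8S

Heavy atoms from the SMILES: 10 C, 1 S.
Implicit hydrogens by atom environment:
  7 × C (aromatic): 1 H each → 7
  3 × C (aromatic): no H
  1 × S: 1 H
  Total hydrogens = 8.
Molecular formula: C10H8S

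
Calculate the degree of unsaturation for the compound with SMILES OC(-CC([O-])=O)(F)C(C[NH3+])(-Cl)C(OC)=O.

Molecular formula from the SMILES: C7H11ClFNO5.
DoU = (2C + 2 + N − H − X)/2 = (2·7 + 2 + 1 − 11 − 2)/2 = 4/2 = 2.
(Structurally: 0 ring(s) + 2 π bond(s) = 2.)

2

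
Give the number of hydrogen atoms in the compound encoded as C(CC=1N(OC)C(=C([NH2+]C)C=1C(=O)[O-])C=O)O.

Hydrogens are implicit in SMILES; fill each atom to its normal valence:
  4 × C (aromatic): no H
  3 × O: no H
  2 × C: 3 H each → 6
  2 × C: 2 H each → 4
  1 × C: 1 H
  1 × C: no H
  1 × N (charge +1): 2 H
  1 × N (aromatic): no H
  1 × O: 1 H
  1 × O (charge -1): no H
  Total hydrogens = 14.

14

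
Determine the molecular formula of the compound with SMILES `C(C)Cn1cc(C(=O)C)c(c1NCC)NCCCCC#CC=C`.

Heavy atoms from the SMILES: 19 C, 3 N, 1 O.
Implicit hydrogens by atom environment:
  8 × C: 2 H each → 16
  3 × C: 3 H each → 9
  3 × C (aromatic): no H
  3 × C: no H
  2 × N: 1 H each → 2
  1 × C (aromatic): 1 H
  1 × C: 1 H
  1 × N (aromatic): no H
  1 × O: no H
  Total hydrogens = 29.
Molecular formula: C19H29N3O

C19H29N3O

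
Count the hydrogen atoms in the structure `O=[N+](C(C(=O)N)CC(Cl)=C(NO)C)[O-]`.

10

Hydrogens are implicit in SMILES; fill each atom to its normal valence:
  3 × C: no H
  2 × O: no H
  1 × C: 3 H
  1 × C: 2 H
  1 × C: 1 H
  1 × Cl: no H
  1 × N: 2 H
  1 × N: 1 H
  1 × N (charge +1): no H
  1 × O: 1 H
  1 × O (charge -1): no H
  Total hydrogens = 10.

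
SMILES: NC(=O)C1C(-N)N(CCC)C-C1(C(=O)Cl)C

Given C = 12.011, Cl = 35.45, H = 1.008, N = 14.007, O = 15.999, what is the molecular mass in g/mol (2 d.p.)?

Molecular formula: C10H18ClN3O2.
M = 10×12.011 + 1×35.45 + 18×1.008 + 3×14.007 + 2×15.999 = 247.72 g/mol.

247.72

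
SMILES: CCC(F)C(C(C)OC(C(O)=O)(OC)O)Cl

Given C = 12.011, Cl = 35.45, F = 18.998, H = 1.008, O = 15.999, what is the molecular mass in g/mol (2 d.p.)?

258.67

Molecular formula: C9H16ClFO5.
M = 9×12.011 + 1×35.45 + 1×18.998 + 16×1.008 + 5×15.999 = 258.67 g/mol.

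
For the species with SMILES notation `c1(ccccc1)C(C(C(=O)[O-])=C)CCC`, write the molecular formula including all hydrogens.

C13H15O2-

Heavy atoms from the SMILES: 13 C, 2 O.
Implicit hydrogens by atom environment:
  5 × C (aromatic): 1 H each → 5
  3 × C: 2 H each → 6
  2 × C: no H
  1 × C: 3 H
  1 × C: 1 H
  1 × C (aromatic): no H
  1 × O: no H
  1 × O (charge -1): no H
  Total hydrogens = 15.
Net charge -1.
Molecular formula: C13H15O2-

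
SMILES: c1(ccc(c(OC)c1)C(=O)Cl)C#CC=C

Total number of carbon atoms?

The symbol for carbon appears 12 times in the SMILES. Lowercase c denotes aromatic carbon and counts toward C.

12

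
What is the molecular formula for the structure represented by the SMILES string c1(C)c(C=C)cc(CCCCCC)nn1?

Heavy atoms from the SMILES: 13 C, 2 N.
Implicit hydrogens by atom environment:
  6 × C: 2 H each → 12
  3 × C (aromatic): no H
  2 × C: 3 H each → 6
  2 × N (aromatic): no H
  1 × C (aromatic): 1 H
  1 × C: 1 H
  Total hydrogens = 20.
Molecular formula: C13H20N2

C13H20N2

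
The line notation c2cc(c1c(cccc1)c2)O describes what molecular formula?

C10H8O

Heavy atoms from the SMILES: 10 C, 1 O.
Implicit hydrogens by atom environment:
  7 × C (aromatic): 1 H each → 7
  3 × C (aromatic): no H
  1 × O: 1 H
  Total hydrogens = 8.
Molecular formula: C10H8O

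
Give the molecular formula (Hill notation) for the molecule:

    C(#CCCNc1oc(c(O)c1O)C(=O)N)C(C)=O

Heavy atoms from the SMILES: 11 C, 2 N, 5 O.
Implicit hydrogens by atom environment:
  4 × C (aromatic): no H
  4 × C: no H
  2 × C: 2 H each → 4
  2 × O: 1 H each → 2
  2 × O: no H
  1 × C: 3 H
  1 × N: 2 H
  1 × N: 1 H
  1 × O (aromatic): no H
  Total hydrogens = 12.
Molecular formula: C11H12N2O5

C11H12N2O5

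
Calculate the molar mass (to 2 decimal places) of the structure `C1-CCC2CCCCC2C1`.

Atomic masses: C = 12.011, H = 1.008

138.25

Molecular formula: C10H18.
M = 10×12.011 + 18×1.008 = 138.25 g/mol.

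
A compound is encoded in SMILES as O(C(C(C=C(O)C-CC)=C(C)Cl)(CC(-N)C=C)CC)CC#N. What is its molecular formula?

C17H27ClN2O2

Heavy atoms from the SMILES: 17 C, 1 Cl, 2 N, 2 O.
Implicit hydrogens by atom environment:
  6 × C: 2 H each → 12
  5 × C: no H
  3 × C: 3 H each → 9
  3 × C: 1 H each → 3
  1 × Cl: no H
  1 × N: 2 H
  1 × N: no H
  1 × O: 1 H
  1 × O: no H
  Total hydrogens = 27.
Molecular formula: C17H27ClN2O2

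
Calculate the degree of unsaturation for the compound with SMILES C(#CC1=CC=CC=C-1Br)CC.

Molecular formula from the SMILES: C10H9Br.
DoU = (2C + 2 + N − H − X)/2 = (2·10 + 2 + 0 − 9 − 1)/2 = 12/2 = 6.
(Structurally: 1 ring(s) + 5 π bond(s) = 6.)

6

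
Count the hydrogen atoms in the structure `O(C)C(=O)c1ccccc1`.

8

Hydrogens are implicit in SMILES; fill each atom to its normal valence:
  5 × C (aromatic): 1 H each → 5
  2 × O: no H
  1 × C: 3 H
  1 × C (aromatic): no H
  1 × C: no H
  Total hydrogens = 8.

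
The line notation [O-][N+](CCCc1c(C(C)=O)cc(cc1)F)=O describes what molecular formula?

Heavy atoms from the SMILES: 11 C, 1 F, 1 N, 3 O.
Implicit hydrogens by atom environment:
  3 × C: 2 H each → 6
  3 × C (aromatic): 1 H each → 3
  3 × C (aromatic): no H
  2 × O: no H
  1 × C: 3 H
  1 × C: no H
  1 × F: no H
  1 × N (charge +1): no H
  1 × O (charge -1): no H
  Total hydrogens = 12.
Molecular formula: C11H12FNO3

C11H12FNO3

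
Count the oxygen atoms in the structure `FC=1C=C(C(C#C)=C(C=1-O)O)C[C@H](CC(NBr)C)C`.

2

The symbol for oxygen appears 2 times in the SMILES.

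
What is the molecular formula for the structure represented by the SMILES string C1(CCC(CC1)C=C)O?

Heavy atoms from the SMILES: 8 C, 1 O.
Implicit hydrogens by atom environment:
  5 × C: 2 H each → 10
  3 × C: 1 H each → 3
  1 × O: 1 H
  Total hydrogens = 14.
Molecular formula: C8H14O

C8H14O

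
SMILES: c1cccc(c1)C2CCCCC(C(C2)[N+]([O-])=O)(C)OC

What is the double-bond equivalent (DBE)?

6

Molecular formula from the SMILES: C16H23NO3.
DoU = (2C + 2 + N − H − X)/2 = (2·16 + 2 + 1 − 23 − 0)/2 = 12/2 = 6.
(Structurally: 2 ring(s) + 4 π bond(s) = 6.)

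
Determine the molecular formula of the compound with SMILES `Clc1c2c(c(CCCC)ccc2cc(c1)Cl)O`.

C14H14Cl2O

Heavy atoms from the SMILES: 14 C, 2 Cl, 1 O.
Implicit hydrogens by atom environment:
  6 × C (aromatic): no H
  4 × C (aromatic): 1 H each → 4
  3 × C: 2 H each → 6
  2 × Cl: no H
  1 × C: 3 H
  1 × O: 1 H
  Total hydrogens = 14.
Molecular formula: C14H14Cl2O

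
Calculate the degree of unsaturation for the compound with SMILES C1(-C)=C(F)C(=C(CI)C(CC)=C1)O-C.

Molecular formula from the SMILES: C11H14FIO.
DoU = (2C + 2 + N − H − X)/2 = (2·11 + 2 + 0 − 14 − 2)/2 = 8/2 = 4.
(Structurally: 1 ring(s) + 3 π bond(s) = 4.)

4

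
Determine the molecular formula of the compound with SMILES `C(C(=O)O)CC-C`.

Heavy atoms from the SMILES: 5 C, 2 O.
Implicit hydrogens by atom environment:
  3 × C: 2 H each → 6
  1 × C: 3 H
  1 × C: no H
  1 × O: 1 H
  1 × O: no H
  Total hydrogens = 10.
Molecular formula: C5H10O2

C5H10O2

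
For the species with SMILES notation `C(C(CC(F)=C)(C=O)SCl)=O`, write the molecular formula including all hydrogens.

Heavy atoms from the SMILES: 6 C, 1 Cl, 1 F, 2 O, 1 S.
Implicit hydrogens by atom environment:
  2 × C: 2 H each → 4
  2 × C: 1 H each → 2
  2 × C: no H
  2 × O: no H
  1 × Cl: no H
  1 × F: no H
  1 × S: no H
  Total hydrogens = 6.
Molecular formula: C6H6ClFO2S

C6H6ClFO2S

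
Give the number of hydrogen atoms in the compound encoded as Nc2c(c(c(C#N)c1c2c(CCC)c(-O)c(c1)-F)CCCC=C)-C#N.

20

Hydrogens are implicit in SMILES; fill each atom to its normal valence:
  9 × C (aromatic): no H
  6 × C: 2 H each → 12
  2 × C: no H
  2 × N: no H
  1 × C: 3 H
  1 × C (aromatic): 1 H
  1 × C: 1 H
  1 × F: no H
  1 × N: 2 H
  1 × O: 1 H
  Total hydrogens = 20.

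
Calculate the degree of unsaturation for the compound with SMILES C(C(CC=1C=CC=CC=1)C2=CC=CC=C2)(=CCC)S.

Molecular formula from the SMILES: C18H20S.
DoU = (2C + 2 + N − H − X)/2 = (2·18 + 2 + 0 − 20 − 0)/2 = 18/2 = 9.
(Structurally: 2 ring(s) + 7 π bond(s) = 9.)

9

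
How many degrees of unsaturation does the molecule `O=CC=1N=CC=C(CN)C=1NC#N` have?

7

Molecular formula from the SMILES: C8H8N4O.
DoU = (2C + 2 + N − H − X)/2 = (2·8 + 2 + 4 − 8 − 0)/2 = 14/2 = 7.
(Structurally: 1 ring(s) + 6 π bond(s) = 7.)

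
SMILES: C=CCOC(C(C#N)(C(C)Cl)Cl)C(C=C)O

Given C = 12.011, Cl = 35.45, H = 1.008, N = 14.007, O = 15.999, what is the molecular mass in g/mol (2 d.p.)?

Molecular formula: C11H15Cl2NO2.
M = 11×12.011 + 2×35.45 + 15×1.008 + 1×14.007 + 2×15.999 = 264.15 g/mol.

264.15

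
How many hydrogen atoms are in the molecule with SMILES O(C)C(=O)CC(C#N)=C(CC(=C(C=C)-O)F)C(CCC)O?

20

Hydrogens are implicit in SMILES; fill each atom to its normal valence:
  6 × C: no H
  5 × C: 2 H each → 10
  2 × C: 3 H each → 6
  2 × C: 1 H each → 2
  2 × O: 1 H each → 2
  2 × O: no H
  1 × F: no H
  1 × N: no H
  Total hydrogens = 20.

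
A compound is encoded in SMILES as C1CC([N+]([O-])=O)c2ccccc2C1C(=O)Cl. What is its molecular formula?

C11H10ClNO3

Heavy atoms from the SMILES: 11 C, 1 Cl, 1 N, 3 O.
Implicit hydrogens by atom environment:
  4 × C (aromatic): 1 H each → 4
  2 × C: 2 H each → 4
  2 × C: 1 H each → 2
  2 × C (aromatic): no H
  2 × O: no H
  1 × C: no H
  1 × Cl: no H
  1 × N (charge +1): no H
  1 × O (charge -1): no H
  Total hydrogens = 10.
Molecular formula: C11H10ClNO3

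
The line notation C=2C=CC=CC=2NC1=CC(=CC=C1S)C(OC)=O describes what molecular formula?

Heavy atoms from the SMILES: 14 C, 1 N, 2 O, 1 S.
Implicit hydrogens by atom environment:
  8 × C (aromatic): 1 H each → 8
  4 × C (aromatic): no H
  2 × O: no H
  1 × C: 3 H
  1 × C: no H
  1 × N: 1 H
  1 × S: 1 H
  Total hydrogens = 13.
Molecular formula: C14H13NO2S

C14H13NO2S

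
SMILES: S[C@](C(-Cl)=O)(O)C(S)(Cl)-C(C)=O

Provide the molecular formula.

C5H6Cl2O3S2

Heavy atoms from the SMILES: 5 C, 2 Cl, 3 O, 2 S.
Implicit hydrogens by atom environment:
  4 × C: no H
  2 × Cl: no H
  2 × O: no H
  2 × S: 1 H each → 2
  1 × C: 3 H
  1 × O: 1 H
  Total hydrogens = 6.
Molecular formula: C5H6Cl2O3S2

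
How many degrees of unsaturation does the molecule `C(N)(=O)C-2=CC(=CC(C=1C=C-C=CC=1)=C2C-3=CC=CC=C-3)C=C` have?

14

Molecular formula from the SMILES: C21H17NO.
DoU = (2C + 2 + N − H − X)/2 = (2·21 + 2 + 1 − 17 − 0)/2 = 28/2 = 14.
(Structurally: 3 ring(s) + 11 π bond(s) = 14.)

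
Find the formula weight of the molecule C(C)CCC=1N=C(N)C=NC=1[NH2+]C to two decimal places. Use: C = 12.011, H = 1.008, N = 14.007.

Molecular formula: C9H17N4+.
M = 9×12.011 + 17×1.008 + 4×14.007 = 181.26 g/mol.

181.26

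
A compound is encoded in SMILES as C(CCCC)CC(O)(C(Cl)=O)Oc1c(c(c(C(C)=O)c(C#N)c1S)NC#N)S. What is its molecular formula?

C18H20ClN3O4S2

Heavy atoms from the SMILES: 18 C, 1 Cl, 3 N, 4 O, 2 S.
Implicit hydrogens by atom environment:
  6 × C (aromatic): no H
  5 × C: 2 H each → 10
  5 × C: no H
  3 × O: no H
  2 × C: 3 H each → 6
  2 × N: no H
  2 × S: 1 H each → 2
  1 × Cl: no H
  1 × N: 1 H
  1 × O: 1 H
  Total hydrogens = 20.
Molecular formula: C18H20ClN3O4S2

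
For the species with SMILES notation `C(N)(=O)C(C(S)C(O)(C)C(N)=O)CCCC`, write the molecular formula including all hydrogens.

Heavy atoms from the SMILES: 10 C, 2 N, 3 O, 1 S.
Implicit hydrogens by atom environment:
  3 × C: 2 H each → 6
  3 × C: no H
  2 × C: 3 H each → 6
  2 × C: 1 H each → 2
  2 × N: 2 H each → 4
  2 × O: no H
  1 × O: 1 H
  1 × S: 1 H
  Total hydrogens = 20.
Molecular formula: C10H20N2O3S

C10H20N2O3S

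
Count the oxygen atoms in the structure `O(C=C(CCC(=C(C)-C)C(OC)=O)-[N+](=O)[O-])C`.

5

The symbol for oxygen appears 5 times in the SMILES.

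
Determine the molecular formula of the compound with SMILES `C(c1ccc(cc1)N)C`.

C8H11N

Heavy atoms from the SMILES: 8 C, 1 N.
Implicit hydrogens by atom environment:
  4 × C (aromatic): 1 H each → 4
  2 × C (aromatic): no H
  1 × C: 3 H
  1 × C: 2 H
  1 × N: 2 H
  Total hydrogens = 11.
Molecular formula: C8H11N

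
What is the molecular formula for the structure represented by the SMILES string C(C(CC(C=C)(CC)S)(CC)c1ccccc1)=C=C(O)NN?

C18H26N2OS

Heavy atoms from the SMILES: 18 C, 2 N, 1 O, 1 S.
Implicit hydrogens by atom environment:
  5 × C (aromatic): 1 H each → 5
  4 × C: 2 H each → 8
  4 × C: no H
  2 × C: 3 H each → 6
  2 × C: 1 H each → 2
  1 × C (aromatic): no H
  1 × N: 2 H
  1 × N: 1 H
  1 × O: 1 H
  1 × S: 1 H
  Total hydrogens = 26.
Molecular formula: C18H26N2OS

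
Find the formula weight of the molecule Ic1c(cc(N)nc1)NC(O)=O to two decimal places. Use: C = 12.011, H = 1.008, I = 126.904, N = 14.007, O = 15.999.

279.04

Molecular formula: C6H6IN3O2.
M = 6×12.011 + 6×1.008 + 1×126.904 + 3×14.007 + 2×15.999 = 279.04 g/mol.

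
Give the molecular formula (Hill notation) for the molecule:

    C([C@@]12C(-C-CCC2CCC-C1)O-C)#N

Heavy atoms from the SMILES: 12 C, 1 N, 1 O.
Implicit hydrogens by atom environment:
  7 × C: 2 H each → 14
  2 × C: 1 H each → 2
  2 × C: no H
  1 × C: 3 H
  1 × N: no H
  1 × O: no H
  Total hydrogens = 19.
Molecular formula: C12H19NO

C12H19NO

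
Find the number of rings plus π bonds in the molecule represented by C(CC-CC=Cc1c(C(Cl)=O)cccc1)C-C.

6

Molecular formula from the SMILES: C15H19ClO.
DoU = (2C + 2 + N − H − X)/2 = (2·15 + 2 + 0 − 19 − 1)/2 = 12/2 = 6.
(Structurally: 1 ring(s) + 5 π bond(s) = 6.)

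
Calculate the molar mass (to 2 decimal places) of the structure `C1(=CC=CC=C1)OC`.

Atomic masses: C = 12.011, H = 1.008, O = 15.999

108.14

Molecular formula: C7H8O.
M = 7×12.011 + 8×1.008 + 1×15.999 = 108.14 g/mol.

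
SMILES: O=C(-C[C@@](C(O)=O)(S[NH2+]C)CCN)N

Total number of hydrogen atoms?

Hydrogens are implicit in SMILES; fill each atom to its normal valence:
  3 × C: 2 H each → 6
  3 × C: no H
  2 × N: 2 H each → 4
  2 × O: no H
  1 × C: 3 H
  1 × N (charge +1): 2 H
  1 × O: 1 H
  1 × S: no H
  Total hydrogens = 16.

16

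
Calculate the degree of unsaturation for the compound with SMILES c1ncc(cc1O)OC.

4

Molecular formula from the SMILES: C6H7NO2.
DoU = (2C + 2 + N − H − X)/2 = (2·6 + 2 + 1 − 7 − 0)/2 = 8/2 = 4.
(Structurally: 1 ring(s) + 3 π bond(s) = 4.)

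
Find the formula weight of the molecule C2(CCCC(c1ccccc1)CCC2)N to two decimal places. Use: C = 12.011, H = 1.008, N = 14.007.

Molecular formula: C14H21N.
M = 14×12.011 + 21×1.008 + 1×14.007 = 203.33 g/mol.

203.33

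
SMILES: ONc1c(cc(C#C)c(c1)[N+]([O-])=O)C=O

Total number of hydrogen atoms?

Hydrogens are implicit in SMILES; fill each atom to its normal valence:
  4 × C (aromatic): no H
  2 × C (aromatic): 1 H each → 2
  2 × C: 1 H each → 2
  2 × O: no H
  1 × C: no H
  1 × N: 1 H
  1 × N (charge +1): no H
  1 × O: 1 H
  1 × O (charge -1): no H
  Total hydrogens = 6.

6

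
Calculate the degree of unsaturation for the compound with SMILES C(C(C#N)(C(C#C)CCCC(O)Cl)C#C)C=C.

7

Molecular formula from the SMILES: C14H16ClNO.
DoU = (2C + 2 + N − H − X)/2 = (2·14 + 2 + 1 − 16 − 1)/2 = 14/2 = 7.
(Structurally: 0 ring(s) + 7 π bond(s) = 7.)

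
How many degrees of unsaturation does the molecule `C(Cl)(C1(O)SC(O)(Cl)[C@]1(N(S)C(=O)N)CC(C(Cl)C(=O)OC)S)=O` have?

4

Molecular formula from the SMILES: C10H13Cl3N2O6S3.
DoU = (2C + 2 + N − H − X)/2 = (2·10 + 2 + 2 − 13 − 3)/2 = 8/2 = 4.
(Structurally: 1 ring(s) + 3 π bond(s) = 4.)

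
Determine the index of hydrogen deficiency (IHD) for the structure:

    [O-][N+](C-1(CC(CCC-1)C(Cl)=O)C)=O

3

Molecular formula from the SMILES: C8H12ClNO3.
DoU = (2C + 2 + N − H − X)/2 = (2·8 + 2 + 1 − 12 − 1)/2 = 6/2 = 3.
(Structurally: 1 ring(s) + 2 π bond(s) = 3.)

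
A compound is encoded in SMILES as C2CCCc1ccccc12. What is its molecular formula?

C10H12

Heavy atoms from the SMILES: 10 C.
Implicit hydrogens by atom environment:
  4 × C: 2 H each → 8
  4 × C (aromatic): 1 H each → 4
  2 × C (aromatic): no H
  Total hydrogens = 12.
Molecular formula: C10H12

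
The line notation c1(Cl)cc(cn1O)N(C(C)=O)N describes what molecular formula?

C6H8ClN3O2

Heavy atoms from the SMILES: 6 C, 1 Cl, 3 N, 2 O.
Implicit hydrogens by atom environment:
  2 × C (aromatic): 1 H each → 2
  2 × C (aromatic): no H
  1 × C: 3 H
  1 × C: no H
  1 × Cl: no H
  1 × N: 2 H
  1 × N (aromatic): no H
  1 × N: no H
  1 × O: 1 H
  1 × O: no H
  Total hydrogens = 8.
Molecular formula: C6H8ClN3O2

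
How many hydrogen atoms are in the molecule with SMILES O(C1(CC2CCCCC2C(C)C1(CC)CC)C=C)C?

32

Hydrogens are implicit in SMILES; fill each atom to its normal valence:
  8 × C: 2 H each → 16
  4 × C: 3 H each → 12
  4 × C: 1 H each → 4
  2 × C: no H
  1 × O: no H
  Total hydrogens = 32.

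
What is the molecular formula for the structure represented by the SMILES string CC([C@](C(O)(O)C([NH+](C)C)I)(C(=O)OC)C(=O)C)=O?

Heavy atoms from the SMILES: 11 C, 1 I, 1 N, 6 O.
Implicit hydrogens by atom environment:
  5 × C: 3 H each → 15
  5 × C: no H
  4 × O: no H
  2 × O: 1 H each → 2
  1 × C: 1 H
  1 × I: no H
  1 × N (charge +1): 1 H
  Total hydrogens = 19.
Net charge +1.
Molecular formula: C11H19INO6+

C11H19INO6+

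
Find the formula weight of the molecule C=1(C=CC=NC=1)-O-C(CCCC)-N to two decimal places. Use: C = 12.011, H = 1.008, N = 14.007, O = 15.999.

Molecular formula: C10H16N2O.
M = 10×12.011 + 16×1.008 + 2×14.007 + 1×15.999 = 180.25 g/mol.

180.25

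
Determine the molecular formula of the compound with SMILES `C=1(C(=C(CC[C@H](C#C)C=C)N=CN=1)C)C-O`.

C13H16N2O

Heavy atoms from the SMILES: 13 C, 2 N, 1 O.
Implicit hydrogens by atom environment:
  4 × C: 2 H each → 8
  3 × C: 1 H each → 3
  3 × C (aromatic): no H
  2 × N (aromatic): no H
  1 × C: 3 H
  1 × C (aromatic): 1 H
  1 × C: no H
  1 × O: 1 H
  Total hydrogens = 16.
Molecular formula: C13H16N2O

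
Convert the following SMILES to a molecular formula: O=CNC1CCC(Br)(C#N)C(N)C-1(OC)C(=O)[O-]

C10H13BrN3O4-

Heavy atoms from the SMILES: 1 Br, 10 C, 3 N, 4 O.
Implicit hydrogens by atom environment:
  4 × C: no H
  3 × C: 1 H each → 3
  3 × O: no H
  2 × C: 2 H each → 4
  1 × Br: no H
  1 × C: 3 H
  1 × N: 2 H
  1 × N: 1 H
  1 × N: no H
  1 × O (charge -1): no H
  Total hydrogens = 13.
Net charge -1.
Molecular formula: C10H13BrN3O4-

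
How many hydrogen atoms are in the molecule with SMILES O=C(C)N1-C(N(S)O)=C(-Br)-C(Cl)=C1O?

Hydrogens are implicit in SMILES; fill each atom to its normal valence:
  4 × C (aromatic): no H
  2 × O: 1 H each → 2
  1 × Br: no H
  1 × C: 3 H
  1 × C: no H
  1 × Cl: no H
  1 × N (aromatic): no H
  1 × N: no H
  1 × O: no H
  1 × S: 1 H
  Total hydrogens = 6.

6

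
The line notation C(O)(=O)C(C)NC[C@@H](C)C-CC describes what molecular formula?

Heavy atoms from the SMILES: 9 C, 1 N, 2 O.
Implicit hydrogens by atom environment:
  3 × C: 3 H each → 9
  3 × C: 2 H each → 6
  2 × C: 1 H each → 2
  1 × C: no H
  1 × N: 1 H
  1 × O: 1 H
  1 × O: no H
  Total hydrogens = 19.
Molecular formula: C9H19NO2

C9H19NO2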